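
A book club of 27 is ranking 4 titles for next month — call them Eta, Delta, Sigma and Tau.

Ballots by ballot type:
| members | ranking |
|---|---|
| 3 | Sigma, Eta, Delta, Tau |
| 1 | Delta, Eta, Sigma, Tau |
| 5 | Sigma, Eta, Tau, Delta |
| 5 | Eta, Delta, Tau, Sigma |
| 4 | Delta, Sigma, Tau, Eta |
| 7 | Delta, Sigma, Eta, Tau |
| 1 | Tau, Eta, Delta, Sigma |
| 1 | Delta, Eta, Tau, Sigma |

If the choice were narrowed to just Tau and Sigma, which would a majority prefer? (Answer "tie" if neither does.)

Sigma

Ballots ranking Tau above Sigma: 5 + 1 + 1 = 7.
Ballots ranking Sigma above Tau: 27 − 7 = 20.
Sigma wins the head-to-head 20–7.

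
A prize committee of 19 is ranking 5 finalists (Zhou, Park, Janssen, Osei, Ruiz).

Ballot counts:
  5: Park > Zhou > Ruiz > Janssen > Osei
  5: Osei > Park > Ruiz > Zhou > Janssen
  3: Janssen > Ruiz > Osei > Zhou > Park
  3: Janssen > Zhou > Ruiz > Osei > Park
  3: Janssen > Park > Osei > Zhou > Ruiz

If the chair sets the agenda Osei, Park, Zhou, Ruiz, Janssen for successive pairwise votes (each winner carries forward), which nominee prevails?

Ruiz

Round 1: Osei vs Park — 11–8, Osei advances.
Round 2: Osei vs Zhou — 11–8, Osei advances.
Round 3: Osei vs Ruiz — 8–11, Ruiz advances.
Round 4: Ruiz vs Janssen — 10–9, Ruiz advances.
Ruiz survives the agenda.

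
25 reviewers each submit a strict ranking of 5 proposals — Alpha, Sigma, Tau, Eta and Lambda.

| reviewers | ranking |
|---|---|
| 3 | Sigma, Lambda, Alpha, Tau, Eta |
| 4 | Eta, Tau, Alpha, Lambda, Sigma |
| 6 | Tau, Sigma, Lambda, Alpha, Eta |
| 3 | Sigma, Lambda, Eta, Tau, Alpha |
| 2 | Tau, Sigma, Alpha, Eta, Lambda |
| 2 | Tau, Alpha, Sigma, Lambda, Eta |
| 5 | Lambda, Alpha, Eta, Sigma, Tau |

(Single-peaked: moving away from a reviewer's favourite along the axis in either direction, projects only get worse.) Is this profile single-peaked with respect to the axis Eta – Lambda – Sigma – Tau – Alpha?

Axis positions: Eta=1, Lambda=2, Sigma=3, Tau=4, Alpha=5.
Bloc 1: ranking walks positions 3-2-5-4-1; Alpha is ranked above Tau even though Tau lies between Alpha and the peak Sigma on the axis — preferences dip and rise again. Not single-peaked.
Bloc 2: ranking walks positions 1-4-5-2-3; Tau is ranked above Lambda even though Lambda lies between Tau and the peak Eta on the axis — preferences dip and rise again. Not single-peaked.
Bloc 3 (peak Tau at position 4): ranking walks positions 4-3-2-5-1, expanding outward from the peak — single-peaked.
Bloc 4 (peak Sigma at position 3): ranking walks positions 3-2-1-4-5, expanding outward from the peak — single-peaked.
Bloc 5: ranking walks positions 4-3-5-1-2; Eta is ranked above Lambda even though Lambda lies between Eta and the peak Tau on the axis — preferences dip and rise again. Not single-peaked.
Bloc 6 (peak Tau at position 4): ranking walks positions 4-5-3-2-1, expanding outward from the peak — single-peaked.
Bloc 7: ranking walks positions 2-5-1-3-4; Alpha is ranked above Sigma even though Sigma lies between Alpha and the peak Lambda on the axis — preferences dip and rise again. Not single-peaked.
Bloc 1 violates single-peakedness, so the profile is not single-peaked on this axis.

no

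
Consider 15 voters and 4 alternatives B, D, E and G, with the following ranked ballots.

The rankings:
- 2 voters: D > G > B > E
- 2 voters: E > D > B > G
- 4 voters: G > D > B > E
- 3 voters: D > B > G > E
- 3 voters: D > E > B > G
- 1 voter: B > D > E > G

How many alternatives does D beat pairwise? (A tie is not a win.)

3

D against each rival (15 voters):
D vs B: D is ranked higher on 2+2+4+3+3 = 14 ballots, B on 1. D wins 14–1.
D vs E: D preferred on 2+4+3+3+1 = 13 ballots; D wins 13–2.
D vs G: 11 to 4, D.
D beats B, E, G — 3 pairwise wins.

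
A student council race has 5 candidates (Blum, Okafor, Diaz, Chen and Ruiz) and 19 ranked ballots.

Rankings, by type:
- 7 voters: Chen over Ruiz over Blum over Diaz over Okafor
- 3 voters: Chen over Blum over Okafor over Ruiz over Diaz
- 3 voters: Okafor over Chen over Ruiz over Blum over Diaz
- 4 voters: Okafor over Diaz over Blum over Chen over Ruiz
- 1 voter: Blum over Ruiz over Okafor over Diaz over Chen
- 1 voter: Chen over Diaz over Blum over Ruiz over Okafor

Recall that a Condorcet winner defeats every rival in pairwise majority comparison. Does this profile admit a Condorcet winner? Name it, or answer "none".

Chen

Check each pair by majority over 19 ballots:
Blum vs Okafor: Blum preferred on 7+3+1+1 = 12 ballots; Blum wins 12–7.
Blum vs Diaz: 7+3+3+1 = 14 for Blum, 5 for Diaz — Blum by 14–5.
Blum vs Chen: 5 to 14, Chen.
Blum vs Ruiz: 3+4+1+1 = 9 for Blum, 10 for Ruiz — Ruiz by 10–9.
Okafor vs Diaz: Okafor is ranked higher on 3+3+4+1 = 11 ballots, Diaz on 8. Okafor wins 11–8.
Okafor vs Chen: Okafor preferred on 3+4+1 = 8 ballots; Chen wins 11–8.
Okafor vs Ruiz: 10 to 9, Okafor.
Diaz vs Chen: Diaz preferred on 4+1 = 5 ballots; Chen wins 14–5.
Diaz vs Ruiz: Diaz preferred on 4+1 = 5 ballots; Ruiz wins 14–5.
Chen vs Ruiz: Chen is ranked higher on 7+3+3+4+1 = 18 ballots, Ruiz on 1. Chen wins 18–1.
Chen beats each of Blum, Okafor, Diaz, Ruiz — Chen is the Condorcet winner.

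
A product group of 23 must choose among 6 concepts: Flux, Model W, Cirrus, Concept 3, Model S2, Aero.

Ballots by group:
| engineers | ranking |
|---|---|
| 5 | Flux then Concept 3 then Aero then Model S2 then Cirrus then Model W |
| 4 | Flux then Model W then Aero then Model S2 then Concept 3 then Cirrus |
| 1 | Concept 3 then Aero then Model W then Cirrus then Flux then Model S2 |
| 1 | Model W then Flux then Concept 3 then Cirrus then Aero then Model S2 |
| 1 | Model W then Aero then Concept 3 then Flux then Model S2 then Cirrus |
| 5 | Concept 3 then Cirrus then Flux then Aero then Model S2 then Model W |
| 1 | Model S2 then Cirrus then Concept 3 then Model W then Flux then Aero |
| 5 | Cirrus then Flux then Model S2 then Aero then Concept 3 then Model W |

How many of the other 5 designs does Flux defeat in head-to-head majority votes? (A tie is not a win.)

Flux against each rival (23 engineers):
Flux–Model W: Flux 19–4.
Flux vs Cirrus: Flux is ranked higher on 5+4+1+1 = 11 ballots, Cirrus on 12. Cirrus wins 12–11.
Flux vs Concept 3: Flux wins 15–8.
Flux vs Model S2: 22 for Flux, 1 for Model S2 — Flux by 22–1.
Flux vs Aero: Flux, 21–2.
Flux beats Model W, Concept 3, Model S2, Aero; loses to Cirrus — 4 pairwise wins.

4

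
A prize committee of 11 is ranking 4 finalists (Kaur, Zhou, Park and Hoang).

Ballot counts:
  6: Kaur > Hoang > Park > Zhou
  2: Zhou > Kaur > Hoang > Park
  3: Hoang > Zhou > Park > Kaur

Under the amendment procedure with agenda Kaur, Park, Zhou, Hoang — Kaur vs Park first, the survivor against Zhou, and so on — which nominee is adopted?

Kaur

Round 1: Kaur vs Park — 8–3, Kaur advances.
Round 2: Kaur vs Zhou — 6–5, Kaur advances.
Round 3: Kaur vs Hoang — 8–3, Kaur advances.
Kaur survives the agenda.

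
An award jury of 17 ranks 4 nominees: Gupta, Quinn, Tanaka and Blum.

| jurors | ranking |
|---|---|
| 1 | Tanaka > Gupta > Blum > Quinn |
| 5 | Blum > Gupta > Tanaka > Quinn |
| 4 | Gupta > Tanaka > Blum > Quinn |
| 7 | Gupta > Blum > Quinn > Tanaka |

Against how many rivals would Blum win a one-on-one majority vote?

Blum against each rival (17 jurors):
Blum vs Gupta: Gupta, 12–5.
Blum vs Quinn: 1+5+4+7 = 17 for Blum, 0 for Quinn — Blum by 17–0.
Blum vs Tanaka: 12 to 5, Blum.
Blum beats Quinn, Tanaka; loses to Gupta — 2 pairwise wins.

2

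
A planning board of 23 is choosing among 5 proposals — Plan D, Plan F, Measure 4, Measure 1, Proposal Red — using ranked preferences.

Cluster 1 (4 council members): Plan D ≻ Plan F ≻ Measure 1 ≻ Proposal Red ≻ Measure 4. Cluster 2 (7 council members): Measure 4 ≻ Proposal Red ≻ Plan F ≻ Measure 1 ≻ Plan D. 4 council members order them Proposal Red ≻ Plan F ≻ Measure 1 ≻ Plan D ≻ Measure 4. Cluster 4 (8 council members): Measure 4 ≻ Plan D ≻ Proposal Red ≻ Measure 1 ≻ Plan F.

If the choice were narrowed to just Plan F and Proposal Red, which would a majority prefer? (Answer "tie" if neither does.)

Ballots ranking Plan F above Proposal Red: 4.
Ballots ranking Proposal Red above Plan F: 23 − 4 = 19.
Proposal Red wins the head-to-head 19–4.

Proposal Red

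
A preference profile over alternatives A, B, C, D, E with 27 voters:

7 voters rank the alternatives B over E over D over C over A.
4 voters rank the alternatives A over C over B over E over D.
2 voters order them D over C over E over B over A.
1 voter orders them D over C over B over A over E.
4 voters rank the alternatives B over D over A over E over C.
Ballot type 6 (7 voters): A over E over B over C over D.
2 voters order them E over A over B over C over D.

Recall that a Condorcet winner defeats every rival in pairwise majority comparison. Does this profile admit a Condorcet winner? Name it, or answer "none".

Check each pair by majority over 27 ballots:
A vs B: A is ranked higher on 4+7+2 = 13 ballots, B on 14. B wins 14–13.
A vs C: A preferred on 4+4+7+2 = 17 ballots; A wins 17–10.
A vs D: D, 14–13.
A vs E: A, 16–11.
B vs C: 7+4+7+2 = 20 for B, 7 for C — B by 20–7.
B vs D: B is ranked higher on 7+4+4+7+2 = 24 ballots, D on 3. B wins 24–3.
B vs E: B is ranked higher on 7+4+1+4 = 16 ballots, E on 11. B wins 16–11.
C–D: D 14–13.
C vs E: 4+2+1 = 7 for C, 20 for E — E by 20–7.
D vs E: 7 to 20, E.
B beats each of A, C, D, E — B is the Condorcet winner.

B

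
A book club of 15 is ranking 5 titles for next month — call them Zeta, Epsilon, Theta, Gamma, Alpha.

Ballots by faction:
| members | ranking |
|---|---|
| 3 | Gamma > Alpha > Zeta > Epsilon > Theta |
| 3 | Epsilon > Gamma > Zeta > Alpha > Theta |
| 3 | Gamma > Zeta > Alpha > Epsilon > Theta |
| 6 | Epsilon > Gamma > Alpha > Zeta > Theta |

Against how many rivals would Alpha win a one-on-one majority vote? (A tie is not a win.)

Alpha against each rival (15 members):
Alpha vs Zeta: Alpha wins 9–6.
Alpha vs Epsilon: Epsilon, 9–6.
Alpha vs Theta: Alpha wins 15–0.
Alpha–Gamma: Gamma 15–0.
Alpha beats Zeta, Theta; loses to Epsilon, Gamma — 2 pairwise wins.

2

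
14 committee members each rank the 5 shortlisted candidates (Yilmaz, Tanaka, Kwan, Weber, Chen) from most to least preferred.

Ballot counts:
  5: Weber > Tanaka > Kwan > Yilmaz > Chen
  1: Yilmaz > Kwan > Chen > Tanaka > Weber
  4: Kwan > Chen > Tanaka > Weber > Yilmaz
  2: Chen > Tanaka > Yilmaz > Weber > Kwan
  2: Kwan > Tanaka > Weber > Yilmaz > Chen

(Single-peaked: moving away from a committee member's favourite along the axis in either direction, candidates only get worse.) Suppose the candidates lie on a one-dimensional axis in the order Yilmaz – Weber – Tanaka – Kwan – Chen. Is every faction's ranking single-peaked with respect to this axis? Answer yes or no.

no

Axis positions: Yilmaz=1, Weber=2, Tanaka=3, Kwan=4, Chen=5.
Faction 1 (peak Weber at position 2): ranking walks positions 2-3-4-1-5, expanding outward from the peak — single-peaked.
Faction 2: ranking walks positions 1-4-5-3-2; Kwan is ranked above Weber even though Weber lies between Kwan and the peak Yilmaz on the axis — preferences dip and rise again. Not single-peaked.
Faction 3 (peak Kwan at position 4): ranking walks positions 4-5-3-2-1, expanding outward from the peak — single-peaked.
Faction 4: ranking walks positions 5-3-1-2-4; Tanaka is ranked above Kwan even though Kwan lies between Tanaka and the peak Chen on the axis — preferences dip and rise again. Not single-peaked.
Faction 5 (peak Kwan at position 4): ranking walks positions 4-3-2-1-5, expanding outward from the peak — single-peaked.
Faction 2 violates single-peakedness, so the profile is not single-peaked on this axis.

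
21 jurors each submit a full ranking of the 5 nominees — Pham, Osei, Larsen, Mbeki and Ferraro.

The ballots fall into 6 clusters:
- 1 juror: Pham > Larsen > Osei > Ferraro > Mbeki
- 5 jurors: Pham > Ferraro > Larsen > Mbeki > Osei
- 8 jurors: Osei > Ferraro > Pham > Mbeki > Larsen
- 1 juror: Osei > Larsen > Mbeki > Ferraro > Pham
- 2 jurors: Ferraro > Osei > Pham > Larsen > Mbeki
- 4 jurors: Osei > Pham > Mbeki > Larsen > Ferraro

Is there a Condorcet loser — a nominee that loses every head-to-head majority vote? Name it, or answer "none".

Pairwise majorities:
Pham vs Osei: Pham is ranked higher on 1+5 = 6 ballots, Osei on 15. Osei wins 15–6.
Pham vs Larsen: 20 to 1, Pham.
Pham vs Mbeki: 20 to 1, Pham.
Pham vs Ferraro: Pham preferred on 1+5+4 = 10 ballots; Ferraro wins 11–10.
Osei–Larsen: Osei 15–6.
Osei vs Mbeki: Osei is ranked higher on 1+8+1+2+4 = 16 ballots, Mbeki on 5. Osei wins 16–5.
Osei vs Ferraro: Osei wins 14–7.
Larsen vs Mbeki: 9 to 12, Mbeki.
Larsen vs Ferraro: Ferraro, 15–6.
Mbeki vs Ferraro: Ferraro wins 16–5.
Larsen loses to every other nominee — it is the Condorcet loser.

Larsen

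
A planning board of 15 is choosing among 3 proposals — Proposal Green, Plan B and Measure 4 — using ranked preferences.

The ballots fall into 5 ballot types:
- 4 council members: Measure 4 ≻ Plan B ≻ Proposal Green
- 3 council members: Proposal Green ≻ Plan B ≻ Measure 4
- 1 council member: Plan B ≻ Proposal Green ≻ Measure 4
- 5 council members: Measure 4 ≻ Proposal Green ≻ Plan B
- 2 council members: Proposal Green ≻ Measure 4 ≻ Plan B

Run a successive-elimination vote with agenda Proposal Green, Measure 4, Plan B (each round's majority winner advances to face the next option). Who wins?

Round 1: Proposal Green vs Measure 4 — 6–9, Measure 4 advances.
Round 2: Measure 4 vs Plan B — 11–4, Measure 4 advances.
The agenda winner is Measure 4.

Measure 4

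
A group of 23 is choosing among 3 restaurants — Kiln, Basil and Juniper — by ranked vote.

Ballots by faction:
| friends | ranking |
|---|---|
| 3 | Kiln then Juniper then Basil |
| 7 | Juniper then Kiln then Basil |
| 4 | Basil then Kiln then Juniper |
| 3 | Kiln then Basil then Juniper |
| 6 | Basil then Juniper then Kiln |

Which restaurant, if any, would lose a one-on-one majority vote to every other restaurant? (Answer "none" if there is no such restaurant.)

none

Head-to-head results (23 friends):
Kiln vs Basil: Kiln is ranked higher on 3+7+3 = 13 ballots, Basil on 10. Kiln wins 13–10.
Kiln vs Juniper: Kiln is ranked higher on 3+4+3 = 10 ballots, Juniper on 13. Juniper wins 13–10.
Basil vs Juniper: 4+3+6 = 13 for Basil, 10 for Juniper — Basil by 13–10.
Every restaurant wins at least one matchup (Kiln beats Basil; Basil beats Juniper; Juniper beats Kiln), so there is no Condorcet loser.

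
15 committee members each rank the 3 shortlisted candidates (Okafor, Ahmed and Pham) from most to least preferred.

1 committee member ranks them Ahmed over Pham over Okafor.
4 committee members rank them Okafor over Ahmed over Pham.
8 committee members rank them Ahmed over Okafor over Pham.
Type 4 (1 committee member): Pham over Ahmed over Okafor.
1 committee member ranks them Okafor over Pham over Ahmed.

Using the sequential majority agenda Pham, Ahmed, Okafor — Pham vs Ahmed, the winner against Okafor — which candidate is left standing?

Ahmed

Round 1: Pham vs Ahmed — 2–13, Ahmed advances.
Round 2: Ahmed vs Okafor — 10–5, Ahmed advances.
Ahmed survives the agenda.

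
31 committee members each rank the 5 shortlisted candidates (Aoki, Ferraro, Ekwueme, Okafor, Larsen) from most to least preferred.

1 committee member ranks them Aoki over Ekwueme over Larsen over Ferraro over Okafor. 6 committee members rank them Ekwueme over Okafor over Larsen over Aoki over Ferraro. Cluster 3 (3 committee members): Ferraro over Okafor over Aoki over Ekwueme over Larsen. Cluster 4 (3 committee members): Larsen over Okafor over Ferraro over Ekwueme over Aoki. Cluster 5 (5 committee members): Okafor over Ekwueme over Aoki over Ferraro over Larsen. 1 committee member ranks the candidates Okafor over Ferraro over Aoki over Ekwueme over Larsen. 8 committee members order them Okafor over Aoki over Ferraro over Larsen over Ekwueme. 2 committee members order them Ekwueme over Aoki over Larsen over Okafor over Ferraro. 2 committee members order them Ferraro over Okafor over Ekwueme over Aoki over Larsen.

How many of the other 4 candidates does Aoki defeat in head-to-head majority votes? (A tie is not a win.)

Aoki against each rival (31 committee members):
Aoki vs Ferraro: 22 to 9, Aoki.
Aoki–Ekwueme: Ekwueme 18–13.
Aoki vs Okafor: Aoki preferred on 1+2 = 3 ballots; Okafor wins 28–3.
Aoki vs Larsen: Aoki is ranked higher on 22 ballots, Larsen on 9. Aoki wins 22–9.
Aoki beats Ferraro, Larsen; loses to Ekwueme, Okafor — 2 pairwise wins.

2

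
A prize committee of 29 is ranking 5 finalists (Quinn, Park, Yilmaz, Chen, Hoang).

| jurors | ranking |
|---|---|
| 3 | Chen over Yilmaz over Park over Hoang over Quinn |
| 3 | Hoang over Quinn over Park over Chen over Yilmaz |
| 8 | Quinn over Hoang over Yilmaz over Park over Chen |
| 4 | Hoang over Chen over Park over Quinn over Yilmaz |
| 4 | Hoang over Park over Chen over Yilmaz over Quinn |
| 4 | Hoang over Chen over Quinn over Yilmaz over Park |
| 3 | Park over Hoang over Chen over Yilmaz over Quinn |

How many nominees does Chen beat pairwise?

Chen against each rival (29 jurors):
Chen vs Quinn: 3+4+4+4+3 = 18 for Chen, 11 for Quinn — Chen by 18–11.
Chen–Park: Park 18–11.
Chen vs Yilmaz: 21 to 8, Chen.
Chen vs Hoang: Hoang wins 26–3.
Chen beats Quinn, Yilmaz; loses to Park, Hoang — 2 pairwise wins.

2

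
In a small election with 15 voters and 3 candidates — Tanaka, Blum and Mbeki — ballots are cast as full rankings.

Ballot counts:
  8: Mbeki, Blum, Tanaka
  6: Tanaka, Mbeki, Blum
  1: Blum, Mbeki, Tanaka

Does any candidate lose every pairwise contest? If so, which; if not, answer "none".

Pairwise majorities:
Tanaka vs Blum: Blum, 9–6.
Tanaka vs Mbeki: Tanaka is ranked higher on 6 ballots, Mbeki on 9. Mbeki wins 9–6.
Blum vs Mbeki: Mbeki, 14–1.
Only Tanaka has no wins; Tanaka is the Condorcet loser.

Tanaka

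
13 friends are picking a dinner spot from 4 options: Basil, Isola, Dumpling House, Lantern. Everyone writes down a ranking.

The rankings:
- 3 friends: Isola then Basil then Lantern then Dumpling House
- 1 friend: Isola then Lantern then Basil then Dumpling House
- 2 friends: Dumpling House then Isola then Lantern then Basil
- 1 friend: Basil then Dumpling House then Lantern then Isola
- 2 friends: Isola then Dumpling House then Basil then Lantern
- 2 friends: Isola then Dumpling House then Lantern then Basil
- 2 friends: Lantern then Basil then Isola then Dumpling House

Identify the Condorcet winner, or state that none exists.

Check each pair by majority over 13 ballots:
Basil vs Isola: Isola, 10–3.
Basil vs Dumpling House: Basil wins 7–6.
Basil vs Lantern: Lantern wins 7–6.
Isola vs Dumpling House: Isola, 10–3.
Isola vs Lantern: Isola wins 10–3.
Dumpling House–Lantern: Dumpling House 7–6.
Isola beats each of Basil, Dumpling House, Lantern — Isola is the Condorcet winner.

Isola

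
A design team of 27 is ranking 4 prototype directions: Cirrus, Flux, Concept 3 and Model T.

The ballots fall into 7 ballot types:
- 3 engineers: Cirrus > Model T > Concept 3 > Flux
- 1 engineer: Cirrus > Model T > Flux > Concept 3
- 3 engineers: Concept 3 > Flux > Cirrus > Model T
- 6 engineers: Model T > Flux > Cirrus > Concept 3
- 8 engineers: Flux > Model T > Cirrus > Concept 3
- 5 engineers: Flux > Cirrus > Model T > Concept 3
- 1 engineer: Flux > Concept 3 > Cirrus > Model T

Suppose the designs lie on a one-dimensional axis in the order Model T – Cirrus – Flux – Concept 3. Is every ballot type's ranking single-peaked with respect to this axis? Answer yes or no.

Axis positions: Model T=1, Cirrus=2, Flux=3, Concept 3=4.
Ballot type 1: ranking walks positions 2-1-4-3; Concept 3 is ranked above Flux even though Flux lies between Concept 3 and the peak Cirrus on the axis — preferences dip and rise again. Not single-peaked.
Ballot type 2 (peak Cirrus at position 2): ranking walks positions 2-1-3-4, expanding outward from the peak — single-peaked.
Ballot type 3 (peak Concept 3 at position 4): ranking walks positions 4-3-2-1, expanding outward from the peak — single-peaked.
Ballot type 4: ranking walks positions 1-3-2-4; Flux is ranked above Cirrus even though Cirrus lies between Flux and the peak Model T on the axis — preferences dip and rise again. Not single-peaked.
Ballot type 5: ranking walks positions 3-1-2-4; Model T is ranked above Cirrus even though Cirrus lies between Model T and the peak Flux on the axis — preferences dip and rise again. Not single-peaked.
Ballot type 6 (peak Flux at position 3): ranking walks positions 3-2-1-4, expanding outward from the peak — single-peaked.
Ballot type 7 (peak Flux at position 3): ranking walks positions 3-4-2-1, expanding outward from the peak — single-peaked.
Ballot type 1 violates single-peakedness, so the profile is not single-peaked on this axis.

no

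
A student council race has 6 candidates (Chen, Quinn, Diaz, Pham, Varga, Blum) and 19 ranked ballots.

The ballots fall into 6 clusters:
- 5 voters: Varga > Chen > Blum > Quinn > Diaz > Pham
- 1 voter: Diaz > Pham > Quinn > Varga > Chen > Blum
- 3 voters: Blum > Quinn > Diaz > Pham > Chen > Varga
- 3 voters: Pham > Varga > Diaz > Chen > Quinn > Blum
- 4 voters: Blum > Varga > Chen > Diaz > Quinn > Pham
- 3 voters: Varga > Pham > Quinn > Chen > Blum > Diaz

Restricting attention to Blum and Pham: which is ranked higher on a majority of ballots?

Ballots ranking Blum above Pham: 5 + 3 + 4 = 12.
Ballots ranking Pham above Blum: 19 − 12 = 7.
Blum wins the head-to-head 12–7.

Blum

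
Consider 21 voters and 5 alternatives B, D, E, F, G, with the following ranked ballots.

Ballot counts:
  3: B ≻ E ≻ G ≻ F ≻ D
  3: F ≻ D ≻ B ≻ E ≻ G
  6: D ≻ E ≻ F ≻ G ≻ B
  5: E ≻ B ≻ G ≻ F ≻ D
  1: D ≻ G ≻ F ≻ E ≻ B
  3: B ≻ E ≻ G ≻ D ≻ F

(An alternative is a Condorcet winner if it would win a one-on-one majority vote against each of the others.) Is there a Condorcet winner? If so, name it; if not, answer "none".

Pairwise majorities:
B vs D: B wins 11–10.
B–E: E 12–9.
B vs F: B, 11–10.
B vs G: B wins 14–7.
D–E: E 11–10.
D–F: F 11–10.
D vs G: G, 11–10.
E vs F: E wins 17–4.
E vs G: E, 20–1.
F vs G: G, 12–9.
E wins every pairwise contest, so E is the Condorcet winner.

E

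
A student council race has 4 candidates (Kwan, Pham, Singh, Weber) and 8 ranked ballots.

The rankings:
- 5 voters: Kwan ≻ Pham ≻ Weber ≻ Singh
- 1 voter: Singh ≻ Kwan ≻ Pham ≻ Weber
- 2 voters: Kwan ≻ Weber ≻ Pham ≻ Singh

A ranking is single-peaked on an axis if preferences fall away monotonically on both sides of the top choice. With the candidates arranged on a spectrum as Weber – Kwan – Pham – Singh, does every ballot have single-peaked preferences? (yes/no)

Axis positions: Weber=1, Kwan=2, Pham=3, Singh=4.
Bloc 1 (peak Kwan at position 2): ranking walks positions 2-3-1-4, expanding outward from the peak — single-peaked.
Bloc 2: ranking walks positions 4-2-3-1; Kwan is ranked above Pham even though Pham lies between Kwan and the peak Singh on the axis — preferences dip and rise again. Not single-peaked.
Bloc 3 (peak Kwan at position 2): ranking walks positions 2-1-3-4, expanding outward from the peak — single-peaked.
Bloc 2 violates single-peakedness, so the profile is not single-peaked on this axis.

no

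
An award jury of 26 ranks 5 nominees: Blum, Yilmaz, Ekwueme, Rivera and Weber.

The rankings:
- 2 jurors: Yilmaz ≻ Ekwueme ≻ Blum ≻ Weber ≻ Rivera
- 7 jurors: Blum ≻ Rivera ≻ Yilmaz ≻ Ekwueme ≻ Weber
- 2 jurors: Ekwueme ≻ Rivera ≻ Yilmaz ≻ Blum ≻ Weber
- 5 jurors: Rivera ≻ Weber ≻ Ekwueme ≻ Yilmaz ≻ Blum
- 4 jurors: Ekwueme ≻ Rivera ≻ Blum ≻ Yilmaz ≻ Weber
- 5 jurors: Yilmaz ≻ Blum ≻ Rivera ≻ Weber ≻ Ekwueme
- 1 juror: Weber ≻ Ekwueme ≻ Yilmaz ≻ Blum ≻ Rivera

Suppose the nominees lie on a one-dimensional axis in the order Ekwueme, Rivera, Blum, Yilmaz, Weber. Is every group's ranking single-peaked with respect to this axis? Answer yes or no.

Axis positions: Ekwueme=1, Rivera=2, Blum=3, Yilmaz=4, Weber=5.
Group 1: ranking walks positions 4-1-3-5-2; Ekwueme is ranked above Blum even though Blum lies between Ekwueme and the peak Yilmaz on the axis — preferences dip and rise again. Not single-peaked.
Group 2 (peak Blum at position 3): ranking walks positions 3-2-4-1-5, expanding outward from the peak — single-peaked.
Group 3: ranking walks positions 1-2-4-3-5; Yilmaz is ranked above Blum even though Blum lies between Yilmaz and the peak Ekwueme on the axis — preferences dip and rise again. Not single-peaked.
Group 4: ranking walks positions 2-5-1-4-3; Weber is ranked above Blum even though Blum lies between Weber and the peak Rivera on the axis — preferences dip and rise again. Not single-peaked.
Group 5 (peak Ekwueme at position 1): ranking walks positions 1-2-3-4-5, expanding outward from the peak — single-peaked.
Group 6 (peak Yilmaz at position 4): ranking walks positions 4-3-2-5-1, expanding outward from the peak — single-peaked.
Group 7: ranking walks positions 5-1-4-3-2; Ekwueme is ranked above Yilmaz even though Yilmaz lies between Ekwueme and the peak Weber on the axis — preferences dip and rise again. Not single-peaked.
Group 1 violates single-peakedness, so the profile is not single-peaked on this axis.

no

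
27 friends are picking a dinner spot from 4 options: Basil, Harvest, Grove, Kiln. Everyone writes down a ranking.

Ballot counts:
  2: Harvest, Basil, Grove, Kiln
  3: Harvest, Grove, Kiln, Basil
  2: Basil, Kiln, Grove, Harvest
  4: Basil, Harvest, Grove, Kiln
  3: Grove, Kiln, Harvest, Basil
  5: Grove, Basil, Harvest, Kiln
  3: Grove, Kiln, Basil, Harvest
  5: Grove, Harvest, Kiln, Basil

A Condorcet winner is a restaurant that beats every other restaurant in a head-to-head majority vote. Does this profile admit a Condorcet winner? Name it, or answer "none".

Grove

Head-to-head results (27 friends):
Basil vs Harvest: 2+4+5+3 = 14 for Basil, 13 for Harvest — Basil by 14–13.
Basil vs Grove: Basil is ranked higher on 2+2+4 = 8 ballots, Grove on 19. Grove wins 19–8.
Basil vs Kiln: Basil preferred on 2+2+4+5 = 13 ballots; Kiln wins 14–13.
Harvest vs Grove: Harvest is ranked higher on 2+3+4 = 9 ballots, Grove on 18. Grove wins 18–9.
Harvest vs Kiln: Harvest preferred on 2+3+4+5+5 = 19 ballots; Harvest wins 19–8.
Grove vs Kiln: 25 for Grove, 2 for Kiln — Grove by 25–2.
Grove beats each of Basil, Harvest, Kiln — Grove is the Condorcet winner.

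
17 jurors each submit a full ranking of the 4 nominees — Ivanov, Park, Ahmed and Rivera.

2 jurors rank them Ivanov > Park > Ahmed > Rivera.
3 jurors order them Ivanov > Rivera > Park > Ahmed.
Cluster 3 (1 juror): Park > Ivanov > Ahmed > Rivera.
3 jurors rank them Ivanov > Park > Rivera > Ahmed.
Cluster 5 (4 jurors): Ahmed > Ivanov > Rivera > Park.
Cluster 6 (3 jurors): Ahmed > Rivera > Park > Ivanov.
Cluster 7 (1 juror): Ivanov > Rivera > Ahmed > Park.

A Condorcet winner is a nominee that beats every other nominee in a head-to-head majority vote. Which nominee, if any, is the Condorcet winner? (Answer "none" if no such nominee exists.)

Ivanov

Pairwise majorities:
Ivanov vs Park: 2+3+3+4+1 = 13 for Ivanov, 4 for Park — Ivanov by 13–4.
Ivanov vs Ahmed: Ivanov preferred on 2+3+1+3+1 = 10 ballots; Ivanov wins 10–7.
Ivanov vs Rivera: 2+3+1+3+4+1 = 14 for Ivanov, 3 for Rivera — Ivanov by 14–3.
Park vs Ahmed: 9 to 8, Park.
Park vs Rivera: 2+1+3 = 6 for Park, 11 for Rivera — Rivera by 11–6.
Ahmed vs Rivera: Ahmed preferred on 2+1+4+3 = 10 ballots; Ahmed wins 10–7.
Ivanov beats each of Park, Ahmed, Rivera — Ivanov is the Condorcet winner.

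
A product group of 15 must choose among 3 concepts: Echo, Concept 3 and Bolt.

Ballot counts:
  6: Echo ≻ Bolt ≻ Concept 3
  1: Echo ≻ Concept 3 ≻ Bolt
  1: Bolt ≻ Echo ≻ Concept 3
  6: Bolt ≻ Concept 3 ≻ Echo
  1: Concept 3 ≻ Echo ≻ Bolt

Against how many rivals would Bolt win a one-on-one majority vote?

Bolt against each rival (15 engineers):
Bolt vs Echo: Echo, 8–7.
Bolt vs Concept 3: 13 to 2, Bolt.
Bolt beats Concept 3; loses to Echo — 1 pairwise win.

1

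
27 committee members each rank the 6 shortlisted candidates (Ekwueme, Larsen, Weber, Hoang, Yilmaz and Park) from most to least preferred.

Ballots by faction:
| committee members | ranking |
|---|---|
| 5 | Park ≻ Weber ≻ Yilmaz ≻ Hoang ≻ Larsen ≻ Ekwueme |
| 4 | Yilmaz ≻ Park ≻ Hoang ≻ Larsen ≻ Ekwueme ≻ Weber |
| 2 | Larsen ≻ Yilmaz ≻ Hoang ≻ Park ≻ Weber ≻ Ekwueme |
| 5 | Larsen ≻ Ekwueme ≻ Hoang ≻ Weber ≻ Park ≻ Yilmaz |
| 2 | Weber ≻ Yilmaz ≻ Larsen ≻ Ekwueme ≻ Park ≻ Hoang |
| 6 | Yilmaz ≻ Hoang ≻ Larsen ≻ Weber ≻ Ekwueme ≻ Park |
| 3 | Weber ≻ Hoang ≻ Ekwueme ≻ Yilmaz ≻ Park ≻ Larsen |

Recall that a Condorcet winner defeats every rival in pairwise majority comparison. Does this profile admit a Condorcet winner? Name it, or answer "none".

Check each pair by majority over 27 ballots:
Ekwueme–Larsen: Larsen 24–3.
Ekwueme vs Weber: Weber wins 18–9.
Ekwueme vs Hoang: 5+2 = 7 for Ekwueme, 20 for Hoang — Hoang by 20–7.
Ekwueme vs Yilmaz: Yilmaz wins 19–8.
Ekwueme vs Park: Ekwueme, 16–11.
Larsen vs Weber: Larsen, 17–10.
Larsen vs Hoang: Larsen is ranked higher on 2+5+2 = 9 ballots, Hoang on 18. Hoang wins 18–9.
Larsen vs Yilmaz: Yilmaz, 20–7.
Larsen–Park: Larsen 15–12.
Weber–Hoang: Hoang 17–10.
Weber vs Yilmaz: Weber is ranked higher on 5+5+2+3 = 15 ballots, Yilmaz on 12. Weber wins 15–12.
Weber vs Park: Weber preferred on 5+2+6+3 = 16 ballots; Weber wins 16–11.
Hoang vs Yilmaz: 5+3 = 8 for Hoang, 19 for Yilmaz — Yilmaz by 19–8.
Hoang vs Park: 16 to 11, Hoang.
Yilmaz vs Park: Yilmaz, 17–10.
No candidate is unbeaten: Ekwueme loses to Larsen; Larsen loses to Hoang; Weber loses to Larsen; Hoang loses to Yilmaz; Yilmaz loses to Weber; Park loses to Ekwueme. In particular Larsen beats Weber beats Yilmaz beats Larsen is a majority cycle — no Condorcet winner exists.

none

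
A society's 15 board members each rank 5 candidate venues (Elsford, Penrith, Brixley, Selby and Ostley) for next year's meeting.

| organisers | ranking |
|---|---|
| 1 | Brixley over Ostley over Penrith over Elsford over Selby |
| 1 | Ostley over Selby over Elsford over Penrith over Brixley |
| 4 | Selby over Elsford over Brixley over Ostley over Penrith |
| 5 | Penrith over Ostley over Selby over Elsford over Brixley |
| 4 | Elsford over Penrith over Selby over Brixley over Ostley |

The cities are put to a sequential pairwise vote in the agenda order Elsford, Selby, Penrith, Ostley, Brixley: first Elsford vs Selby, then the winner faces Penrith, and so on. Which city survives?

Penrith

Round 1: Elsford vs Selby — 5–10, Selby advances.
Round 2: Selby vs Penrith — 5–10, Penrith advances.
Round 3: Penrith vs Ostley — 9–6, Penrith advances.
Round 4: Penrith vs Brixley — 10–5, Penrith advances.
Penrith survives the agenda.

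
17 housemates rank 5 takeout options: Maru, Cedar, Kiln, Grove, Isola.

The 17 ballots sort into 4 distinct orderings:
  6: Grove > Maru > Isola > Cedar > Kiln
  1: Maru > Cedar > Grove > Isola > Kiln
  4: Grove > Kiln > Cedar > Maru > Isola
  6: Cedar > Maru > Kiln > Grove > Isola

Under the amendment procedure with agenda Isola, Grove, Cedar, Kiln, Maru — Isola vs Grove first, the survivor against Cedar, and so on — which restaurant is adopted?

Grove

Round 1: Isola vs Grove — 0–17, Grove advances.
Round 2: Grove vs Cedar — 10–7, Grove advances.
Round 3: Grove vs Kiln — 11–6, Grove advances.
Round 4: Grove vs Maru — 10–7, Grove advances.
The agenda winner is Grove.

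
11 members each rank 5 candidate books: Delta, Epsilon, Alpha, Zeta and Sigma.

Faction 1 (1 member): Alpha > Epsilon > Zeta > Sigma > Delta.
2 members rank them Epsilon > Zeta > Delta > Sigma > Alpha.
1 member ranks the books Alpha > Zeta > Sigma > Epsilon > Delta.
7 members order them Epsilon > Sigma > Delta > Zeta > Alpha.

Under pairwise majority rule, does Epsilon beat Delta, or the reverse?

Ballots ranking Epsilon above Delta: 1 + 2 + 1 + 7 = 11.
Ballots ranking Delta above Epsilon: 11 − 11 = 0.
Epsilon wins the head-to-head 11–0.

Epsilon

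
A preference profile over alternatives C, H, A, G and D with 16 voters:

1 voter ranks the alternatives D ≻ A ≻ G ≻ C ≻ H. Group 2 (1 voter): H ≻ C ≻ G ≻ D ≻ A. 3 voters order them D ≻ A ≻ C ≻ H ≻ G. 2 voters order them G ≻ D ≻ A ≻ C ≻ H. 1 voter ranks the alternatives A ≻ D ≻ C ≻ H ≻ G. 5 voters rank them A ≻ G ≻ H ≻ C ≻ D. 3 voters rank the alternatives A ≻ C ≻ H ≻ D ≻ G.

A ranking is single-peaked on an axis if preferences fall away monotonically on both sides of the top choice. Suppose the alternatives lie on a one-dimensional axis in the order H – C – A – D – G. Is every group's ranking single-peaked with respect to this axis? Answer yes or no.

Axis positions: H=1, C=2, A=3, D=4, G=5.
Group 1 (peak D at position 4): ranking walks positions 4-3-5-2-1, expanding outward from the peak — single-peaked.
Group 2: ranking walks positions 1-2-5-4-3; G is ranked above A even though A lies between G and the peak H on the axis — preferences dip and rise again. Not single-peaked.
Group 3 (peak D at position 4): ranking walks positions 4-3-2-1-5, expanding outward from the peak — single-peaked.
Group 4 (peak G at position 5): ranking walks positions 5-4-3-2-1, expanding outward from the peak — single-peaked.
Group 5 (peak A at position 3): ranking walks positions 3-4-2-1-5, expanding outward from the peak — single-peaked.
Group 6: ranking walks positions 3-5-1-2-4; G is ranked above D even though D lies between G and the peak A on the axis — preferences dip and rise again. Not single-peaked.
Group 7 (peak A at position 3): ranking walks positions 3-2-1-4-5, expanding outward from the peak — single-peaked.
Group 2 violates single-peakedness, so the profile is not single-peaked on this axis.

no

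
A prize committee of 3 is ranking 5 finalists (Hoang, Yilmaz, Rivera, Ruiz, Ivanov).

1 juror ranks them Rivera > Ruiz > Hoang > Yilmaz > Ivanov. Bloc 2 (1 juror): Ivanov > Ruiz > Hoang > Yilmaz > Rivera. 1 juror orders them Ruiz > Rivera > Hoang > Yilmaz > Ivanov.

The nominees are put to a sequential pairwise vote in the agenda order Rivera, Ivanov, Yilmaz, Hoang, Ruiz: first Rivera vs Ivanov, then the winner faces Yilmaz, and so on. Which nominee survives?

Ruiz

Round 1: Rivera vs Ivanov — 2–1, Rivera advances.
Round 2: Rivera vs Yilmaz — 2–1, Rivera advances.
Round 3: Rivera vs Hoang — 2–1, Rivera advances.
Round 4: Rivera vs Ruiz — 1–2, Ruiz advances.
Ruiz survives the agenda.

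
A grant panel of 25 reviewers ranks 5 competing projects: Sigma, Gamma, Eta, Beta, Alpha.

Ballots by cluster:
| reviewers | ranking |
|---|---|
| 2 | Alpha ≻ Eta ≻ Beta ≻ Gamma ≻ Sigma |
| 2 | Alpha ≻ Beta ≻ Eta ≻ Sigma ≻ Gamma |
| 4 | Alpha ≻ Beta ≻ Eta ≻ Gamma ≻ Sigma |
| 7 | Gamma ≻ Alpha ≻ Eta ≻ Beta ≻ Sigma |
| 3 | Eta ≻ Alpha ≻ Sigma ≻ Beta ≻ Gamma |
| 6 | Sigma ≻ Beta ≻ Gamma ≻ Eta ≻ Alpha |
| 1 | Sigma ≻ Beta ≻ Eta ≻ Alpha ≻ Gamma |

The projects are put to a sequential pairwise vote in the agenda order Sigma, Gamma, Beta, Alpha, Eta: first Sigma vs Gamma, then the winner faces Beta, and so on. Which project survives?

Round 1: Sigma vs Gamma — 12–13, Gamma advances.
Round 2: Gamma vs Beta — 7–18, Beta advances.
Round 3: Beta vs Alpha — 7–18, Alpha advances.
Round 4: Alpha vs Eta — 15–10, Alpha advances.
Alpha survives the agenda.

Alpha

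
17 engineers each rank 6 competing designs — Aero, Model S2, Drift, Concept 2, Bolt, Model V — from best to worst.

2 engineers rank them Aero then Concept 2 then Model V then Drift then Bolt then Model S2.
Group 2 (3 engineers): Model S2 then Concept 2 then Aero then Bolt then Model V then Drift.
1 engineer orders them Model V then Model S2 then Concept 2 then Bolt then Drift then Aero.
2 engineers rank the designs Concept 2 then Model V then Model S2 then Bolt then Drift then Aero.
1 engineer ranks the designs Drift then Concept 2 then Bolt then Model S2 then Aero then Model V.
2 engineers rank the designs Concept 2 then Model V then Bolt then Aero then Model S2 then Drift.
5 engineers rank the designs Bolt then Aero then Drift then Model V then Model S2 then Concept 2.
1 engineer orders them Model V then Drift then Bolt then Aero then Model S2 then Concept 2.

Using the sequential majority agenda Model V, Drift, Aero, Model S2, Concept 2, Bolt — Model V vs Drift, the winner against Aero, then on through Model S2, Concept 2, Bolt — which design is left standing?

Concept 2

Round 1: Model V vs Drift — 11–6, Model V advances.
Round 2: Model V vs Aero — 6–11, Aero advances.
Round 3: Aero vs Model S2 — 10–7, Aero advances.
Round 4: Aero vs Concept 2 — 8–9, Concept 2 advances.
Round 5: Concept 2 vs Bolt — 11–6, Concept 2 advances.
Concept 2 survives the agenda.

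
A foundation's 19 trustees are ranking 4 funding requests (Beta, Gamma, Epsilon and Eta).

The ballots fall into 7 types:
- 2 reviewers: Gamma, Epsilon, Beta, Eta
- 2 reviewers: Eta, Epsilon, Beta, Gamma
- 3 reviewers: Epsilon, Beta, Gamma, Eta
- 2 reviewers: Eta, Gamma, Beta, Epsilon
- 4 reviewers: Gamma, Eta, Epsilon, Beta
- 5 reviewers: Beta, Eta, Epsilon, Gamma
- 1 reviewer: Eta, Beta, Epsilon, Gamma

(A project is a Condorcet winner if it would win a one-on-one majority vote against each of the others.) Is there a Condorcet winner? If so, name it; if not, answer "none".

none

Pairwise majorities:
Beta–Gamma: Beta 11–8.
Beta vs Epsilon: Epsilon, 11–8.
Beta vs Eta: Beta is ranked higher on 2+3+5 = 10 ballots, Eta on 9. Beta wins 10–9.
Gamma vs Epsilon: 2+2+4 = 8 for Gamma, 11 for Epsilon — Epsilon by 11–8.
Gamma vs Eta: Eta, 10–9.
Epsilon vs Eta: 5 to 14, Eta.
Every project loses at least once (Beta loses to Epsilon; Gamma loses to Beta; Epsilon loses to Eta; Eta loses to Beta). The majority relation contains the cycle Beta → Eta → Epsilon → Beta, so there is no Condorcet winner.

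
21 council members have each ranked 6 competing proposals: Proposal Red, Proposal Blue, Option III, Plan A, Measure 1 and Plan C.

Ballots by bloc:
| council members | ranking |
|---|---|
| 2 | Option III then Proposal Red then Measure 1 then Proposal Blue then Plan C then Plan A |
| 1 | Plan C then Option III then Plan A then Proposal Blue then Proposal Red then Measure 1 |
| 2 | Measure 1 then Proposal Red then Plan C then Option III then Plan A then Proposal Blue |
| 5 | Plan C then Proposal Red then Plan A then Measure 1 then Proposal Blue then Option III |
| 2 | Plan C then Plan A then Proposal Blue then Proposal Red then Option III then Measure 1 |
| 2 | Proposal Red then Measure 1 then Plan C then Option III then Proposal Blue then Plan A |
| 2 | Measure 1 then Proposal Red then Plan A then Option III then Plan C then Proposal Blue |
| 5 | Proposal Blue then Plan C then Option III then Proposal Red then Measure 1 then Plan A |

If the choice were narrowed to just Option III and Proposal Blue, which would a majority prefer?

Proposal Blue

Ballots ranking Option III above Proposal Blue: 2 + 1 + 2 + 2 + 2 = 9.
Ballots ranking Proposal Blue above Option III: 21 − 9 = 12.
Proposal Blue wins the head-to-head 12–9.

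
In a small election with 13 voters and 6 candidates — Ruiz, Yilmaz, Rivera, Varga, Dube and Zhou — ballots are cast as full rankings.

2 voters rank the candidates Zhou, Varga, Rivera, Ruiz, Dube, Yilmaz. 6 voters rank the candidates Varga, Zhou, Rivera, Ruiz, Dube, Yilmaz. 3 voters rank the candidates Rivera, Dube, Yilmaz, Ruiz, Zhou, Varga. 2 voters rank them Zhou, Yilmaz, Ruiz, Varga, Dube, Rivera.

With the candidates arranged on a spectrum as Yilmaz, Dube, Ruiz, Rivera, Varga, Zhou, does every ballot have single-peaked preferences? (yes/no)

no

Axis positions: Yilmaz=1, Dube=2, Ruiz=3, Rivera=4, Varga=5, Zhou=6.
Ballot type 1 (peak Zhou at position 6): ranking walks positions 6-5-4-3-2-1, expanding outward from the peak — single-peaked.
Ballot type 2 (peak Varga at position 5): ranking walks positions 5-6-4-3-2-1, expanding outward from the peak — single-peaked.
Ballot type 3: ranking walks positions 4-2-1-3-6-5; Dube is ranked above Ruiz even though Ruiz lies between Dube and the peak Rivera on the axis — preferences dip and rise again. Not single-peaked.
Ballot type 4: ranking walks positions 6-1-3-5-2-4; Yilmaz is ranked above Varga even though Varga lies between Yilmaz and the peak Zhou on the axis — preferences dip and rise again. Not single-peaked.
Ballot type 3 violates single-peakedness, so the profile is not single-peaked on this axis.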